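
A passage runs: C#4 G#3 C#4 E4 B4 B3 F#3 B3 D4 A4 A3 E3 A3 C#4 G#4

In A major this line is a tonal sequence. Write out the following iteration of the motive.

G#3 D3 G#3 B3 F#4

Unit = 5 notes; the statements start on C#4, B3, A3, moving down a 2nd each time.
So cell 4 is G#3 D3 G#3 B3 F#4.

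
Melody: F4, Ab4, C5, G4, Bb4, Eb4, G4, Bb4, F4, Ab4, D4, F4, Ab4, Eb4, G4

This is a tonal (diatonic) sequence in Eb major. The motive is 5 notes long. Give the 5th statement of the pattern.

With a 5-note motive the entries are F4, Eb4, D4, each down a 2nd from the previous.
Continuing the starts: C4 → Bb3.
Statement 5 starts on Bb3 and keeps the same diatonic contour: Bb3 D4 F4 C4 Eb4.

Bb3 D4 F4 C4 Eb4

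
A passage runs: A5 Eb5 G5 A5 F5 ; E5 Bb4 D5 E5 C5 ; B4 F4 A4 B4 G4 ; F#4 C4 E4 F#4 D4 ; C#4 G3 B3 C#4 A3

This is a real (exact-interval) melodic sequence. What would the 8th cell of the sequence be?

A#2 E2 G#2 A#2 F#2

Unit = 5 notes; the statements start on A5, E5, B4, F#4, C#4, moving down a 4th each time.
Continuing the starts: G#3 → D#3 → A#2.
So cell 8 is A#2 E2 G#2 A#2 F#2.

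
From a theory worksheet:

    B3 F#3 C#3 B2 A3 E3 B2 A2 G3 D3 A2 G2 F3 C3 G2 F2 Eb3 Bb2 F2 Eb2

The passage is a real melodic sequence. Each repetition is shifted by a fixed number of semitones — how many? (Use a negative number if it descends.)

Taking 4-note groups, the heads are B3, A3, G3, F3, Eb3: the pattern moves down a 2nd.
B3→A3 is 57 − 59 = -2 semitones.

-2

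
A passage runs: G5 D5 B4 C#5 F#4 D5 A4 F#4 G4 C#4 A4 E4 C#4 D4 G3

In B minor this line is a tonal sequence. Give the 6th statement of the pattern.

F#3 C#3 A2 B2 E2

Taking 5-note groups, the heads are G5, D5, A4: the pattern moves down a 4th.
Continuing the starts: E4 → B3 → F#3.
From F#3 the diatonic shape gives F#3 C#3 A2 B2 E2.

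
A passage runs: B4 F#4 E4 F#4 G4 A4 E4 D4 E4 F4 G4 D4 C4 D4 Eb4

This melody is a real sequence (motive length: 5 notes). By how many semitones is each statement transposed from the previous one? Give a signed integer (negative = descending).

-2

Unit = 5 notes; the statements start on B4, A4, G4, moving down a 2nd each time.
B4→A4 is 69 − 71 = -2 semitones.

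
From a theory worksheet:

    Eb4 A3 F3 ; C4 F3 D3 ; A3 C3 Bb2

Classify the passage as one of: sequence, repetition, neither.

Note 2 of cell 3 is C3; if this were a sequence it would be D3. No unit length gives a consistent transposition pattern.

neither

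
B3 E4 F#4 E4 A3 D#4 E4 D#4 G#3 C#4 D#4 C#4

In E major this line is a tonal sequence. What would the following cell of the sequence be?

The 4-note cells begin on B3, A3, G#3 — each down a 2nd from the last.
So cell 4 is F#3 B3 C#4 B3.

F#3 B3 C#4 B3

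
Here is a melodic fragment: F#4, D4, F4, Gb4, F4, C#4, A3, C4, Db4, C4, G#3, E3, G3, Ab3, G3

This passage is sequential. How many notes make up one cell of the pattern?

15 notes total. Splitting into 3 groups of 5:
F#4 D4 F4 Gb4 F4 | C#4 A3 C4 Db4 C4 | G#3 E3 G3 Ab3 G3
That's a consistent down a 4th shift per cell, and no other grouping gives one.

5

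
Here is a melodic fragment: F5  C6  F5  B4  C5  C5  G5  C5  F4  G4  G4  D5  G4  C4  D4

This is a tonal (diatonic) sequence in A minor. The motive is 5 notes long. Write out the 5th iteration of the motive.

With a 5-note motive the entries are F5, C5, G4, each down a 4th from the previous.
Carrying on: D4 → A3.
From A3 the diatonic shape gives A3 E4 A3 D3 E3.

A3 E4 A3 D3 E3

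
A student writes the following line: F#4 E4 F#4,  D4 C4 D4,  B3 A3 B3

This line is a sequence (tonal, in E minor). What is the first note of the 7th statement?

The 3-note cells begin on F#4, D4, B3 — each down a 3rd from the last.
Continuing: G3 → E3 → C3 → A2. Statement 7 starts on A2.

A2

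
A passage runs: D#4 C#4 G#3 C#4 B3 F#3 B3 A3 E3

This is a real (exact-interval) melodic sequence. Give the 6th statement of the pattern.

With a 3-note motive the entries are D#4, C#4, B3, each down a 2nd from the previous.
Carrying on: A3 → G3 → F3.
So cell 6 is F3 Eb3 Bb2.

F3 Eb3 Bb2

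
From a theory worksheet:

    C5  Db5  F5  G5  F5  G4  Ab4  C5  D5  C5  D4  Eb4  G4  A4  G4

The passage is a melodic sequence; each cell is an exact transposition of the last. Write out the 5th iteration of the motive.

E3 F3 A3 B3 A3

With a 5-note motive the entries are C5, G4, D4, each down a 4th from the previous.
Extending down a 4th: A3 → E3.
Statement 5 starts on E3 and keeps the same exact contour: E3 F3 A3 B3 A3.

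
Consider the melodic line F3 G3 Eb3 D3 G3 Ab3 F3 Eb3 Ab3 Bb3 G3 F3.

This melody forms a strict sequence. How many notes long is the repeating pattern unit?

4

There are 12 notes; a 4-note unit gives 3 cells:
F3 G3 Eb3 D3 | G3 Ab3 F3 Eb3 | Ab3 Bb3 G3 F3
That's a consistent up a 2nd shift per cell, and no other grouping gives one.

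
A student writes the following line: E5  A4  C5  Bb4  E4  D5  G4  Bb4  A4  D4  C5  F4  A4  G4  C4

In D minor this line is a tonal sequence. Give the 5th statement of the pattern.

A4 D4 F4 E4 A3

The 5-note cells begin on E5, D5, C5 — each down a 2nd from the last.
Continuing the starts: Bb4 → A4.
From A4 the diatonic shape gives A4 D4 F4 E4 A3.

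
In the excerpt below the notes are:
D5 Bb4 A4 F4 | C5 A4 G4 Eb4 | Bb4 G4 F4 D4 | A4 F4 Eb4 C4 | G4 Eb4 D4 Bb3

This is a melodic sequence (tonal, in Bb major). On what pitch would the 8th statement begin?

With a 4-note motive the entries are D5, C5, Bb4, A4, G4, each down a 2nd from the previous.
Extending the heads down a 2nd: F4 → Eb4 → D4.

D4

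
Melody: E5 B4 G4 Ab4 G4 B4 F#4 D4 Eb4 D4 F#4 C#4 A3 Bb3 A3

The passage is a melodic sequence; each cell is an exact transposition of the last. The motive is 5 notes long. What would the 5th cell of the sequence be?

G#3 D#3 B2 C3 B2

With a 5-note motive the entries are E5, B4, F#4, each down a 4th from the previous.
Continuing the starts: C#4 → G#3.
So cell 5 is G#3 D#3 B2 C3 B2.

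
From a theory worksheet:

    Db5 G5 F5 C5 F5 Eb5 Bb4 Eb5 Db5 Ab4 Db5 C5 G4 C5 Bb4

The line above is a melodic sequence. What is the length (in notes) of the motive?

There are 15 notes; a 3-note unit gives 5 cells:
Db5 G5 F5 | C5 F5 Eb5 | Bb4 Eb5 Db5 | Ab4 Db5 C5 | G4 C5 Bb4
Each cell is the previous one down a 2nd — so the unit is 3 notes.

3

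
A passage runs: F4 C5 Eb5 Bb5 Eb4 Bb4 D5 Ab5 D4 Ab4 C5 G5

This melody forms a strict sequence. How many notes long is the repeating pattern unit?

There are 12 notes; a 4-note unit gives 3 cells:
F4 C5 Eb5 Bb5 | Eb4 Bb4 D5 Ab5 | D4 Ab4 C5 G5
Each cell is the previous one down a 2nd — so the unit is 4 notes.

4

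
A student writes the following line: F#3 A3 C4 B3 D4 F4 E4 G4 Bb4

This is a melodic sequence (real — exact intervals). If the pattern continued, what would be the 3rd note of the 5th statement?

Ab5

The unit is 3 notes. Position-3 pitches of the 3 shown cells: C4, F4, Bb4.
Each moves up a 4th. Continuing: Eb5 → Ab5.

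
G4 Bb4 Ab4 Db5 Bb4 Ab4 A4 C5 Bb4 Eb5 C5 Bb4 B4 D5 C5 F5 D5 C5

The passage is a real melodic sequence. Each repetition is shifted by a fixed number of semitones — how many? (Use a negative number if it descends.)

Unit = 6 notes; the statements start on G4, A4, B4, moving up a 2nd each time.
G4 to A4 spans +2 semitones.

2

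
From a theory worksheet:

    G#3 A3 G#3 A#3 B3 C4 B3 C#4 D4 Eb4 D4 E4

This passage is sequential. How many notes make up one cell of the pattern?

There are 12 notes; a 4-note unit gives 3 cells:
G#3 A3 G#3 A#3 | B3 C4 B3 C#4 | D4 Eb4 D4 E4
That's a consistent up a 3rd shift per cell, and no other grouping gives one.

4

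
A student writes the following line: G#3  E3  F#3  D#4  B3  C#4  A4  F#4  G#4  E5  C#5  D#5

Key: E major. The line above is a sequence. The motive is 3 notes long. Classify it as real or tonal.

Every note is diatonic to E major.
Cell 1 has -4 semitones from note 1 to 2, but cell 3 has -3 — the interval quality changes while the contour stays the same, which is the hallmark of a tonal sequence.

tonal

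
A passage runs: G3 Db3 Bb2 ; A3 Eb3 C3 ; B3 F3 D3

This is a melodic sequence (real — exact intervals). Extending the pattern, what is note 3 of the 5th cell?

The unit is 3 notes. Position-3 pitches of the 3 shown cells: Bb2, C3, D3.
Each moves up a 2nd. Continuing: E3 → F#3.

F#3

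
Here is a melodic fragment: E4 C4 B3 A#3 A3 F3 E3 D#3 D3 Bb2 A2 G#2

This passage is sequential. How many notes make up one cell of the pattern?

Try groups of 4 (3 cells in 12 notes):
E4 C4 B3 A#3 | A3 F3 E3 D#3 | D3 Bb2 A2 G#2
Each cell is the previous one down a 5th — so the unit is 4 notes.

4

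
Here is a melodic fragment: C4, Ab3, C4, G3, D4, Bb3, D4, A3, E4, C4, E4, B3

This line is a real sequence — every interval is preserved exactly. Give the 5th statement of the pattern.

Unit = 4 notes; the statements start on C4, D4, E4, moving up a 2nd each time.
Extending up a 2nd: F#4 → G#4.
So cell 5 is G#4 E4 G#4 D#4.

G#4 E4 G#4 D#4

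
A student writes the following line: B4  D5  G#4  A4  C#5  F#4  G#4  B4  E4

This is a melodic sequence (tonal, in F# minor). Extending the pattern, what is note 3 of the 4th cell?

D4

The unit is 3 notes. Position-3 pitches of the 3 shown cells: G#4, F#4, E4.
Each moves down a 2nd; the next is D4.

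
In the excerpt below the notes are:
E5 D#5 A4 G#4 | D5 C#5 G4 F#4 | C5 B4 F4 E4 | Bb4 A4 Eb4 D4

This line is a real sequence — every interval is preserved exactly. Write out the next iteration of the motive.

Ab4 G4 Db4 C4

Unit = 4 notes; the statements start on E5, D5, C5, Bb4, moving down a 2nd each time.
So cell 5 is Ab4 G4 Db4 C4.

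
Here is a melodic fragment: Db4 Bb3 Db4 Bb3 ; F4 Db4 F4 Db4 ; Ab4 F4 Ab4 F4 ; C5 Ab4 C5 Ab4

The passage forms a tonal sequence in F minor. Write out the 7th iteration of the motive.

With a 4-note motive the entries are Db4, F4, Ab4, C5, each up a 3rd from the previous.
Extending up a 3rd: Eb5 → G5 → Bb5.
Statement 7 starts on Bb5 and keeps the same diatonic contour: Bb5 G5 Bb5 G5.

Bb5 G5 Bb5 G5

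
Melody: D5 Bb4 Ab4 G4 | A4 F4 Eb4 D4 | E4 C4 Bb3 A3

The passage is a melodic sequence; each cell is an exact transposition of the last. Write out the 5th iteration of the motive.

The 4-note cells begin on D5, A4, E4 — each down a 4th from the last.
Carrying on: B3 → F#3.
So cell 5 is F#3 D3 C3 B2.

F#3 D3 C3 B2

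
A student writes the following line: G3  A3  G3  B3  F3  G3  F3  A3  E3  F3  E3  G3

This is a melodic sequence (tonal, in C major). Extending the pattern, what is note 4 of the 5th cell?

E3

Grouping in 4s, the 4th note of each cell is B3, A3, G3.
Each moves down a 2nd. Continuing: F3 → E3.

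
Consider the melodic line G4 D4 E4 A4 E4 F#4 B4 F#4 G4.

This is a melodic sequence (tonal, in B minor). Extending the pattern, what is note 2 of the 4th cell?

With 3-note cells, note 2 of each statement runs D4, E4, F#4.
From F#4, up a 2nd gives G4.

G4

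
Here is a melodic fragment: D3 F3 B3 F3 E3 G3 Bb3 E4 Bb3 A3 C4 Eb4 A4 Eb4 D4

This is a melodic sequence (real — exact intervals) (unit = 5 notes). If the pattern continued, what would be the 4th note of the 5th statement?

The unit is 5 notes. Position-4 pitches of the 3 shown cells: F3, Bb3, Eb4.
Extending up a 4th: Ab4 → Db5.

Db5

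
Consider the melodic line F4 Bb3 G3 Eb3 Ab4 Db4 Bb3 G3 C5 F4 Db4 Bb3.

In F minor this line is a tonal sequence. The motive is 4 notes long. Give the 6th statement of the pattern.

Taking 4-note groups, the heads are F4, Ab4, C5: the pattern moves up a 3rd.
Carrying on: Eb5 → G5 → Bb5.
So cell 6 is Bb5 Eb5 C5 Ab4.

Bb5 Eb5 C5 Ab4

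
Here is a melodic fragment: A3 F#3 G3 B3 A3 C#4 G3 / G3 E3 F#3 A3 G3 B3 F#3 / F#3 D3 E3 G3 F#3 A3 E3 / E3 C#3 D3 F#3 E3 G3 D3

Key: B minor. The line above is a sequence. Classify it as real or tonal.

tonal

Every note is diatonic to B minor.
Cell 1 has +1 semitones from note 2 to 3, but cell 2 has +2 — the interval quality changes while the contour stays the same, which is the hallmark of a tonal sequence.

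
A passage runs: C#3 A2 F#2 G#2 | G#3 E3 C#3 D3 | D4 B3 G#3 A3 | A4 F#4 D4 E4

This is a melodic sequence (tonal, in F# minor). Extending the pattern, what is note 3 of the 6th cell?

E5

Grouping in 4s, the 3rd note of each cell is F#2, C#3, G#3, D4.
Each moves up a 5th. Continuing: A4 → E5.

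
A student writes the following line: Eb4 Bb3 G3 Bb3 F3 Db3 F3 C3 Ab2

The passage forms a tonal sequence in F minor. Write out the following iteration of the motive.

With a 3-note motive the entries are Eb4, Bb3, F3, each down a 4th from the previous.
From C3 the diatonic shape gives C3 G2 Eb2.

C3 G2 Eb2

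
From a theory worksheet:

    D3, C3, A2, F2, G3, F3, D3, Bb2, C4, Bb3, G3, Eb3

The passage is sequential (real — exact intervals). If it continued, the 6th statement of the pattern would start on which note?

Taking 4-note groups, the heads are D3, G3, C4: the pattern moves up a 4th.
Continuing: F4 → Bb4 → Eb5. Statement 6 starts on Eb5.

Eb5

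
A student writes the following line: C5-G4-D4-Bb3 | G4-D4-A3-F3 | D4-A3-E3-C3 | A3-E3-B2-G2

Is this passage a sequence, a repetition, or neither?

sequence

Each 4-note cell is the previous one transposed down a 4th.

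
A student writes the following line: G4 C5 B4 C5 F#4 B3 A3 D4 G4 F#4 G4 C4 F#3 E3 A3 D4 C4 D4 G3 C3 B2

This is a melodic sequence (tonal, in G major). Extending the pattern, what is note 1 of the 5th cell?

B2

Grouping in 7s, the 1st note of each cell is G4, D4, A3.
Carrying that down a 4th forward: E3 → B2.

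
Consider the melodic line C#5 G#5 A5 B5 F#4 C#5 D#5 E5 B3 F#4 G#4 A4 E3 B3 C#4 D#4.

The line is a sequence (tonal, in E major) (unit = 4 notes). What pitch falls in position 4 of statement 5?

G#3

The unit is 4 notes. Position-4 pitches of the 4 shown cells: B5, E5, A4, D#4.
Each moves down a 5th; the next is G#3.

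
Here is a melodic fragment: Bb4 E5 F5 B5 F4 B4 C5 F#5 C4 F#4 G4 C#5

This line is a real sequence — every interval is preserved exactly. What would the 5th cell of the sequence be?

D3 G#3 A3 D#4

Unit = 4 notes; the statements start on Bb4, F4, C4, moving down a 4th each time.
Continuing the starts: G3 → D3.
Statement 5 starts on D3 and keeps the same exact contour: D3 G#3 A3 D#4.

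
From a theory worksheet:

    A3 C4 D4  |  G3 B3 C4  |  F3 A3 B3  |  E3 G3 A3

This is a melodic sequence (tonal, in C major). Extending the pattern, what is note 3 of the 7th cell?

Grouping in 3s, the 3rd note of each cell is D4, C4, B3, A3.
Carrying that down a 2nd forward: G3 → F3 → E3.

E3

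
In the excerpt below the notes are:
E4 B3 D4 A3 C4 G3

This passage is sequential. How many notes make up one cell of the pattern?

2

6 notes total. Splitting into 3 groups of 2:
E4 B3 | D4 A3 | C4 G3
That's a consistent down a 2nd shift per cell, and no other grouping gives one.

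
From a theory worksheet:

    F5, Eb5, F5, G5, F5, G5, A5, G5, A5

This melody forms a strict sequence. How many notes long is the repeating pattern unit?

3

Try groups of 3 (3 cells in 9 notes):
F5 Eb5 F5 | G5 F5 G5 | A5 G5 A5
Every group is a transposition up a 2nd of the one before; no shorter unit works.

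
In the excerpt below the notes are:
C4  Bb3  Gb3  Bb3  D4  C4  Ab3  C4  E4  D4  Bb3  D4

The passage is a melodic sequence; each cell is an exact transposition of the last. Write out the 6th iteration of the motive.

A#4 G#4 E4 G#4

The 4-note cells begin on C4, D4, E4 — each up a 2nd from the last.
Carrying on: F#4 → G#4 → A#4.
From A#4 the exact shape gives A#4 G#4 E4 G#4.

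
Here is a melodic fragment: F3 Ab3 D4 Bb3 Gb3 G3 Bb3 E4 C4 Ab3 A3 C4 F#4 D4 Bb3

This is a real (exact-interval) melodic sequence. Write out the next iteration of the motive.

Unit = 5 notes; the statements start on F3, G3, A3, moving up a 2nd each time.
From B3 the exact shape gives B3 D4 G#4 E4 C4.

B3 D4 G#4 E4 C4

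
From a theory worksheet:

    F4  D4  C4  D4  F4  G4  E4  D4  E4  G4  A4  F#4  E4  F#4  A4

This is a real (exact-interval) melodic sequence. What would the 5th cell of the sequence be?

The 5-note cells begin on F4, G4, A4 — each up a 2nd from the last.
Continuing the starts: B4 → C#5.
From C#5 the exact shape gives C#5 A#4 G#4 A#4 C#5.

C#5 A#4 G#4 A#4 C#5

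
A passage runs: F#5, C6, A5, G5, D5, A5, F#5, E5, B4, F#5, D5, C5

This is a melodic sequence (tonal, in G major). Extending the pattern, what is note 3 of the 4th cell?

The unit is 4 notes. Position-3 pitches of the 3 shown cells: A5, F#5, D5.
One more down a 3rd gives B4.

B4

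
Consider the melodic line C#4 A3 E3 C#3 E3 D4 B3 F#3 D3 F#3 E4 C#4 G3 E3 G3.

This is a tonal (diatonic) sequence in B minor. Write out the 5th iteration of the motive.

The 5-note cells begin on C#4, D4, E4 — each up a 2nd from the last.
Extending up a 2nd: F#4 → G4.
From G4 the diatonic shape gives G4 E4 B3 G3 B3.

G4 E4 B3 G3 B3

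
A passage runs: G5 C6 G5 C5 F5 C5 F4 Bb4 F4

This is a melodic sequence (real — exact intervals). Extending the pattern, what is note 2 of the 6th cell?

Db3

The unit is 3 notes. Position-2 pitches of the 3 shown cells: C6, F5, Bb4.
Each moves down a 5th. Continuing: Eb4 → Ab3 → Db3.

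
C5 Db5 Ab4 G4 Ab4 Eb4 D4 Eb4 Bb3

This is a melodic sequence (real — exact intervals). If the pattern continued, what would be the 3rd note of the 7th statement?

D2

Grouping in 3s, the 3rd note of each cell is Ab4, Eb4, Bb3.
Extending down a 4th: F3 → C3 → G2 → D2.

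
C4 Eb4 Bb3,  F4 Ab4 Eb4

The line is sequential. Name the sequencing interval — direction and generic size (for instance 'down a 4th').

Unit = 3 notes; the statements start on C4, F4, moving up a 4th each time.
From C4 to F4: up a 4th.

up a 4th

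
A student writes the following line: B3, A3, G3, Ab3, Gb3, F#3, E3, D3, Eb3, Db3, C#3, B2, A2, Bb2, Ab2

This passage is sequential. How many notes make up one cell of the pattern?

5

15 notes total. Splitting into 3 groups of 5:
B3 A3 G3 Ab3 Gb3 | F#3 E3 D3 Eb3 Db3 | C#3 B2 A2 Bb2 Ab2
Every group is a transposition down a 4th of the one before; no shorter unit works.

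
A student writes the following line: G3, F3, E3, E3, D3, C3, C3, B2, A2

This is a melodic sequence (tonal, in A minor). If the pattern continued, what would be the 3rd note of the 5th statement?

D2

The unit is 3 notes. Position-3 pitches of the 3 shown cells: E3, C3, A2.
Each moves down a 3rd. Continuing: F2 → D2.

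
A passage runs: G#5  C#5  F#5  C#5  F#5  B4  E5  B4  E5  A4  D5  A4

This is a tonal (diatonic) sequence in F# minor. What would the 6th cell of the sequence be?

B4 E4 A4 E4

Taking 4-note groups, the heads are G#5, F#5, E5: the pattern moves down a 2nd.
Continuing the starts: D5 → C#5 → B4.
From B4 the diatonic shape gives B4 E4 A4 E4.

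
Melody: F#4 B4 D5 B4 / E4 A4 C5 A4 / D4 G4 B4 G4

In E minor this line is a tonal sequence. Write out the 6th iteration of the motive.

A3 D4 F#4 D4

With a 4-note motive the entries are F#4, E4, D4, each down a 2nd from the previous.
Extending down a 2nd: C4 → B3 → A3.
From A3 the diatonic shape gives A3 D4 F#4 D4.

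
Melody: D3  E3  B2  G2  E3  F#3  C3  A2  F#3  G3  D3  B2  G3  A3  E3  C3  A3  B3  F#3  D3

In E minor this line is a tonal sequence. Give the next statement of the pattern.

B3 C4 G3 E3

The 4-note cells begin on D3, E3, F#3, G3, A3 — each up a 2nd from the last.
So cell 6 is B3 C4 G3 E3.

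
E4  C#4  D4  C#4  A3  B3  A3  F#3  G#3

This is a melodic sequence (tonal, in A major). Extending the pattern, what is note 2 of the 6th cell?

Grouping in 3s, the 2nd note of each cell is C#4, A3, F#3.
Carrying that down a 3rd forward: D3 → B2 → G#2.

G#2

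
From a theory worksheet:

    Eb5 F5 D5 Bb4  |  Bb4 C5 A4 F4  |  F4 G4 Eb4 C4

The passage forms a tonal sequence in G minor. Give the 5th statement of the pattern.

G3 A3 F3 D3

Taking 4-note groups, the heads are Eb5, Bb4, F4: the pattern moves down a 4th.
Extending down a 4th: C4 → G3.
From G3 the diatonic shape gives G3 A3 F3 D3.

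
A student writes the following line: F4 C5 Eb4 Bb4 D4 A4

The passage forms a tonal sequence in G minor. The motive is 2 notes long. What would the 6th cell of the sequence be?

Unit = 2 notes; the statements start on F4, Eb4, D4, moving down a 2nd each time.
Carrying on: C4 → Bb3 → A3.
Statement 6 starts on A3 and keeps the same diatonic contour: A3 Eb4.

A3 Eb4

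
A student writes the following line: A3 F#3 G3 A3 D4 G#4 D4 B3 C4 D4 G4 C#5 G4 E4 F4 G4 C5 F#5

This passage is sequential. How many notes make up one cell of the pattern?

6

Try groups of 6 (3 cells in 18 notes):
A3 F#3 G3 A3 D4 G#4 | D4 B3 C4 D4 G4 C#5 | G4 E4 F4 G4 C5 F#5
That's a consistent up a 4th shift per cell, and no other grouping gives one.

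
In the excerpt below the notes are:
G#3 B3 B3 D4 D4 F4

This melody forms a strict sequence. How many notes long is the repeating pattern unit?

There are 6 notes; a 2-note unit gives 3 cells:
G#3 B3 | B3 D4 | D4 F4
That's a consistent up a 3rd shift per cell, and no other grouping gives one.

2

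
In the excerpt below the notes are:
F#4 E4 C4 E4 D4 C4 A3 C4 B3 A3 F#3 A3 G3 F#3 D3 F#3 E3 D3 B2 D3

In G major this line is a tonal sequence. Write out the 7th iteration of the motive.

Unit = 4 notes; the statements start on F#4, D4, B3, G3, E3, moving down a 3rd each time.
Extending down a 3rd: C3 → A2.
So cell 7 is A2 G2 E2 G2.

A2 G2 E2 G2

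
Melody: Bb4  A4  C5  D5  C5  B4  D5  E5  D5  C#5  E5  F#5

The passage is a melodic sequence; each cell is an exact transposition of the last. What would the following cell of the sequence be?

E5 D#5 F#5 G#5

Taking 4-note groups, the heads are Bb4, C5, D5: the pattern moves up a 2nd.
So cell 4 is E5 D#5 F#5 G#5.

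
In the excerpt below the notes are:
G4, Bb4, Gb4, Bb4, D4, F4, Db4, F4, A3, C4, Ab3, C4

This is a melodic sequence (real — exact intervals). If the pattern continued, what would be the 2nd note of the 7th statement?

E2

The unit is 4 notes. Position-2 pitches of the 3 shown cells: Bb4, F4, C4.
Carrying that down a 4th forward: G3 → D3 → A2 → E2.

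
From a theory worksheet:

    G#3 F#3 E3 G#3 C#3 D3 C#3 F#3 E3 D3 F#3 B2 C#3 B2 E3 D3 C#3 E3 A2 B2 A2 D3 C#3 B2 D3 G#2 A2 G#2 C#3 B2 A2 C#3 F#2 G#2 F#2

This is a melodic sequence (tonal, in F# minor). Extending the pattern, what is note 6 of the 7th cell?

E2

Grouping in 7s, the 6th note of each cell is D3, C#3, B2, A2, G#2.
Each moves down a 2nd. Continuing: F#2 → E2.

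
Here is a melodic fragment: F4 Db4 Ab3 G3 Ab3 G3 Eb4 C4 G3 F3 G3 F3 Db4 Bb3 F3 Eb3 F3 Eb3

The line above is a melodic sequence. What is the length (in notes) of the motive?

6

Try groups of 6 (3 cells in 18 notes):
F4 Db4 Ab3 G3 Ab3 G3 | Eb4 C4 G3 F3 G3 F3 | Db4 Bb3 F3 Eb3 F3 Eb3
Each cell is the previous one down a 2nd — so the unit is 6 notes.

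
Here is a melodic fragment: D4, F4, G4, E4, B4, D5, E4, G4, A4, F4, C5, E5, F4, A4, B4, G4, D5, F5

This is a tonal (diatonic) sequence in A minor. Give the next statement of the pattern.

Unit = 6 notes; the statements start on D4, E4, F4, moving up a 2nd each time.
From G4 the diatonic shape gives G4 B4 C5 A4 E5 G5.

G4 B4 C5 A4 E5 G5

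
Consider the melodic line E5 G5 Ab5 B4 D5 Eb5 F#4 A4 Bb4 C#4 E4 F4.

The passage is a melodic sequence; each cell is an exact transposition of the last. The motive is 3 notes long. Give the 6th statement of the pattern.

The 3-note cells begin on E5, B4, F#4, C#4 — each down a 4th from the last.
Extending down a 4th: G#3 → D#3.
Statement 6 starts on D#3 and keeps the same exact contour: D#3 F#3 G3.

D#3 F#3 G3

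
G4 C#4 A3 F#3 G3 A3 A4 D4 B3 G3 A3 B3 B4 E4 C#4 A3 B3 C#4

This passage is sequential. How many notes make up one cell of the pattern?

6

There are 18 notes; a 6-note unit gives 3 cells:
G4 C#4 A3 F#3 G3 A3 | A4 D4 B3 G3 A3 B3 | B4 E4 C#4 A3 B3 C#4
Each cell is the previous one up a 2nd — so the unit is 6 notes.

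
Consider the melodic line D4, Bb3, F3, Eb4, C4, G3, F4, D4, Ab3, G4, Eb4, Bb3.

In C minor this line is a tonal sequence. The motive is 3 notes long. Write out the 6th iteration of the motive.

Bb4 G4 D4

Unit = 3 notes; the statements start on D4, Eb4, F4, G4, moving up a 2nd each time.
Extending up a 2nd: Ab4 → Bb4.
Statement 6 starts on Bb4 and keeps the same diatonic contour: Bb4 G4 D4.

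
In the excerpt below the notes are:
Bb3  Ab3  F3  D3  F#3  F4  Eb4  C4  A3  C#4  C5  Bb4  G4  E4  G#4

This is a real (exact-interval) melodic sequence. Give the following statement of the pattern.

G5 F5 D5 B4 D#5

Taking 5-note groups, the heads are Bb3, F4, C5: the pattern moves up a 5th.
From G5 the exact shape gives G5 F5 D5 B4 D#5.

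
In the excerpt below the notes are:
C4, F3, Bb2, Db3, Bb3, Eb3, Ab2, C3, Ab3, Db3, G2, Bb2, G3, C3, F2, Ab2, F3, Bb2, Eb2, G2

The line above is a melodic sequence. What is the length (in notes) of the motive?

There are 20 notes; a 4-note unit gives 5 cells:
C4 F3 Bb2 Db3 | Bb3 Eb3 Ab2 C3 | Ab3 Db3 G2 Bb2 | G3 C3 F2 Ab2 | F3 Bb2 Eb2 G2
That's a consistent down a 2nd shift per cell, and no other grouping gives one.

4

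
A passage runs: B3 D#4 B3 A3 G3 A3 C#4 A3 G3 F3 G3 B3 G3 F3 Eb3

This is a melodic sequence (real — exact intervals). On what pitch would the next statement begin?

F3

With a 5-note motive the entries are B3, A3, G3, each down a 2nd from the previous.
One more step down a 2nd gives F3.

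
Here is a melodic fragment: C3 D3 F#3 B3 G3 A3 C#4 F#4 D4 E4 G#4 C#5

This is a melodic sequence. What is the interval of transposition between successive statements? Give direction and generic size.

up a 5th

Unit = 4 notes; the statements start on C3, G3, D4, moving up a 5th each time.
C3 to G3 is up a 5th.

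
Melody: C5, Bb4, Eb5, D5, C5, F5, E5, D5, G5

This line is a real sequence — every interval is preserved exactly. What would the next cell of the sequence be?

Unit = 3 notes; the statements start on C5, D5, E5, moving up a 2nd each time.
Statement 4 starts on F#5 and keeps the same exact contour: F#5 E5 A5.

F#5 E5 A5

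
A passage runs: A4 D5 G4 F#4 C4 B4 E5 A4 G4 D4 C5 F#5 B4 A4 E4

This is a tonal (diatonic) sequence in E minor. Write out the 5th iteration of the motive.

E5 A5 D5 C5 G4

Taking 5-note groups, the heads are A4, B4, C5: the pattern moves up a 2nd.
Extending up a 2nd: D5 → E5.
So cell 5 is E5 A5 D5 C5 G4.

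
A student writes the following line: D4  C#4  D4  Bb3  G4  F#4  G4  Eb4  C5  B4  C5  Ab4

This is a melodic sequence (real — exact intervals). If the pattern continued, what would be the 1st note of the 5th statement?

With 4-note cells, note 1 of each statement runs D4, G4, C5.
Carrying that up a 4th forward: F5 → Bb5.

Bb5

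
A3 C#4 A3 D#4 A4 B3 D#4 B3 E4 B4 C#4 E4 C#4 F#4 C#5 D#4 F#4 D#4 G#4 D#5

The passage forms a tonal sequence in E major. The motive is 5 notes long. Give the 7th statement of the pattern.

Taking 5-note groups, the heads are A3, B3, C#4, D#4: the pattern moves up a 2nd.
Continuing the starts: E4 → F#4 → G#4.
Statement 7 starts on G#4 and keeps the same diatonic contour: G#4 B4 G#4 C#5 G#5.

G#4 B4 G#4 C#5 G#5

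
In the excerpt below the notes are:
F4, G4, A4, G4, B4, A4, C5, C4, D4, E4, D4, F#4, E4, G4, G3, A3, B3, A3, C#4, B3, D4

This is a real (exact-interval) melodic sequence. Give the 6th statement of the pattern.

E2 F#2 G#2 F#2 A#2 G#2 B2

Taking 7-note groups, the heads are F4, C4, G3: the pattern moves down a 4th.
Carrying on: D3 → A2 → E2.
So cell 6 is E2 F#2 G#2 F#2 A#2 G#2 B2.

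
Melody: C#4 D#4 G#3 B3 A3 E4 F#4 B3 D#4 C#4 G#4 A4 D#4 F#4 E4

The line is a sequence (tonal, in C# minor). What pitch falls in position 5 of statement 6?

D#5

The unit is 5 notes. Position-5 pitches of the 3 shown cells: A3, C#4, E4.
Extending up a 3rd: G#4 → B4 → D#5.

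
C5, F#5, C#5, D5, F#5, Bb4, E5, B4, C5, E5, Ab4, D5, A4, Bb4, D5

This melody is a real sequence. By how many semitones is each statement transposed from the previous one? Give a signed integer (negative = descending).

Taking 5-note groups, the heads are C5, Bb4, Ab4: the pattern moves down a 2nd.
Counting half-steps from C5 to Bb4: -2.

-2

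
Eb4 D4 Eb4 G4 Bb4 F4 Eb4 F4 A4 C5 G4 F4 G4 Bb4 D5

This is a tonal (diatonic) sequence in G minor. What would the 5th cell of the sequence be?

With a 5-note motive the entries are Eb4, F4, G4, each up a 2nd from the previous.
Extending up a 2nd: A4 → Bb4.
So cell 5 is Bb4 A4 Bb4 D5 F5.

Bb4 A4 Bb4 D5 F5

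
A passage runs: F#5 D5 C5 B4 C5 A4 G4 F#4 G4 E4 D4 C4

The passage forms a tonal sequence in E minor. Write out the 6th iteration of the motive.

E3 C3 B2 A2

Unit = 4 notes; the statements start on F#5, C5, G4, moving down a 4th each time.
Extending down a 4th: D4 → A3 → E3.
Statement 6 starts on E3 and keeps the same diatonic contour: E3 C3 B2 A2.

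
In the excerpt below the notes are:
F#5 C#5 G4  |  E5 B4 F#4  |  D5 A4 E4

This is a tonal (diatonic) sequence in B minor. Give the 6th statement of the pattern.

A4 E4 B3

With a 3-note motive the entries are F#5, E5, D5, each down a 2nd from the previous.
Continuing the starts: C#5 → B4 → A4.
Statement 6 starts on A4 and keeps the same diatonic contour: A4 E4 B3.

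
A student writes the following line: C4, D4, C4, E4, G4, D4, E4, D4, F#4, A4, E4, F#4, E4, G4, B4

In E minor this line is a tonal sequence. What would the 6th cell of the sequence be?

A4 B4 A4 C5 E5

With a 5-note motive the entries are C4, D4, E4, each up a 2nd from the previous.
Extending up a 2nd: F#4 → G4 → A4.
So cell 6 is A4 B4 A4 C5 E5.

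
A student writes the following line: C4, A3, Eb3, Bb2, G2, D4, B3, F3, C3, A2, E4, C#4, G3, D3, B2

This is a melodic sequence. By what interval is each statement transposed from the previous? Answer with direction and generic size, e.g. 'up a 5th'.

With a 5-note motive the entries are C4, D4, E4, each up a 2nd from the previous.
C4 to D4 is up a 2nd.

up a 2nd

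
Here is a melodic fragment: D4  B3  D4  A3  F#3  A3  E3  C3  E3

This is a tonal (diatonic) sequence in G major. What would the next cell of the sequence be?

B2 G2 B2

Unit = 3 notes; the statements start on D4, A3, E3, moving down a 4th each time.
So cell 4 is B2 G2 B2.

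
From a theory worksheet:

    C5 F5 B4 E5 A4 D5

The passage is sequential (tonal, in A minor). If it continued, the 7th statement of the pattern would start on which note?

Taking 2-note groups, the heads are C5, B4, A4: the pattern moves down a 2nd.
Extending the heads down a 2nd: G4 → F4 → E4 → D4.

D4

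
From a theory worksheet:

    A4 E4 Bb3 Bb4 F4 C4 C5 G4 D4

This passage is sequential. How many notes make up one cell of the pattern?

There are 9 notes; a 3-note unit gives 3 cells:
A4 E4 Bb3 | Bb4 F4 C4 | C5 G4 D4
Each cell is the previous one up a 2nd — so the unit is 3 notes.

3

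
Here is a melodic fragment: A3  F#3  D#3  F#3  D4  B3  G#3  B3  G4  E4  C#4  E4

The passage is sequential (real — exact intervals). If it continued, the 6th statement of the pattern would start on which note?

Bb5

Unit = 4 notes; the statements start on A3, D4, G4, moving up a 4th each time.
Extending the heads up a 4th: C5 → F5 → Bb5.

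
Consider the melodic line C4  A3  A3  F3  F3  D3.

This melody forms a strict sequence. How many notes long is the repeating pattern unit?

2

6 notes total. Splitting into 3 groups of 2:
C4 A3 | A3 F3 | F3 D3
Every group is a transposition down a 3rd of the one before; no shorter unit works.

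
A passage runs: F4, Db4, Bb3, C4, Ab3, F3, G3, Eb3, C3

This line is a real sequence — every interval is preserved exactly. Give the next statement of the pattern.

D3 Bb2 G2

Taking 3-note groups, the heads are F4, C4, G3: the pattern moves down a 4th.
So cell 4 is D3 Bb2 G2.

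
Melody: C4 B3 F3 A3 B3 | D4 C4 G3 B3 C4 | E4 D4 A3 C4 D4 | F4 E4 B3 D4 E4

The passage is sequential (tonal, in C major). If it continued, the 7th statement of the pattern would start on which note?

The 5-note cells begin on C4, D4, E4, F4 — each up a 2nd from the last.
Extending the heads up a 2nd: G4 → A4 → B4.

B4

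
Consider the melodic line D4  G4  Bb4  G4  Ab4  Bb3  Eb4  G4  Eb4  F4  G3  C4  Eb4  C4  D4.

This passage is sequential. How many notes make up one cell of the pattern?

5

There are 15 notes; a 5-note unit gives 3 cells:
D4 G4 Bb4 G4 Ab4 | Bb3 Eb4 G4 Eb4 F4 | G3 C4 Eb4 C4 D4
That's a consistent down a 3rd shift per cell, and no other grouping gives one.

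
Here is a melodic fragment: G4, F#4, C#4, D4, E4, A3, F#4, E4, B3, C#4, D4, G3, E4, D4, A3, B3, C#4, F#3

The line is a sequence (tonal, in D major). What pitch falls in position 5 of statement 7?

The unit is 6 notes. Position-5 pitches of the 3 shown cells: E4, D4, C#4.
Extending down a 2nd: B3 → A3 → G3 → F#3.

F#3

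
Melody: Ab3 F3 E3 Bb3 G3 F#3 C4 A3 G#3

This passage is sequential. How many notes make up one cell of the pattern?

3

Try groups of 3 (3 cells in 9 notes):
Ab3 F3 E3 | Bb3 G3 F#3 | C4 A3 G#3
That's a consistent up a 2nd shift per cell, and no other grouping gives one.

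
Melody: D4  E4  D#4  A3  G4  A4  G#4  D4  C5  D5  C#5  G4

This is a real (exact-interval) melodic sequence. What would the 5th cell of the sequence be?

Bb5 C6 B5 F5

Unit = 4 notes; the statements start on D4, G4, C5, moving up a 4th each time.
Extending up a 4th: F5 → Bb5.
Statement 5 starts on Bb5 and keeps the same exact contour: Bb5 C6 B5 F5.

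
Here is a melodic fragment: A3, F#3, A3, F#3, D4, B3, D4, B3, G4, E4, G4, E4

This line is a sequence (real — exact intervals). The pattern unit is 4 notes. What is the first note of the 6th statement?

Taking 4-note groups, the heads are A3, D4, G4: the pattern moves up a 4th.
Extending the heads up a 4th: C5 → F5 → Bb5.

Bb5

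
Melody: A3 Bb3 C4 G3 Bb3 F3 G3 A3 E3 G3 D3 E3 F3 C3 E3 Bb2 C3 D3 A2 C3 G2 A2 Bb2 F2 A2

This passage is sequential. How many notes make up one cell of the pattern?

25 notes total. Splitting into 5 groups of 5:
A3 Bb3 C4 G3 Bb3 | F3 G3 A3 E3 G3 | D3 E3 F3 C3 E3 | Bb2 C3 D3 A2 C3 | G2 A2 Bb2 F2 A2
Every group is a transposition down a 3rd of the one before; no shorter unit works.

5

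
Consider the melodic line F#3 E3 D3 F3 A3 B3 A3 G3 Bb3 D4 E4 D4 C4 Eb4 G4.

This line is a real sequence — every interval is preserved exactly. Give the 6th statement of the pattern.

Unit = 5 notes; the statements start on F#3, B3, E4, moving up a 4th each time.
Carrying on: A4 → D5 → G5.
From G5 the exact shape gives G5 F5 Eb5 Gb5 Bb5.

G5 F5 Eb5 Gb5 Bb5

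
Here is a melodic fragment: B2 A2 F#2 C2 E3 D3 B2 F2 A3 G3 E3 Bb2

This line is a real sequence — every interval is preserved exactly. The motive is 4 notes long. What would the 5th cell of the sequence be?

Taking 4-note groups, the heads are B2, E3, A3: the pattern moves up a 4th.
Carrying on: D4 → G4.
So cell 5 is G4 F4 D4 Ab3.

G4 F4 D4 Ab3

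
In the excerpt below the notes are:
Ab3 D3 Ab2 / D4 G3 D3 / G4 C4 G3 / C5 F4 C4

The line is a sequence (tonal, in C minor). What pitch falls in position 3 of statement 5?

Grouping in 3s, the 3rd note of each cell is Ab2, D3, G3, C4.
Each moves up a 4th; the next is F4.

F4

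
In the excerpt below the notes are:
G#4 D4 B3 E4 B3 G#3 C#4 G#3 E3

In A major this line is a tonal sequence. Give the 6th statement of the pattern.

The 3-note cells begin on G#4, E4, C#4 — each down a 3rd from the last.
Extending down a 3rd: A3 → F#3 → D3.
So cell 6 is D3 A2 F#2.

D3 A2 F#2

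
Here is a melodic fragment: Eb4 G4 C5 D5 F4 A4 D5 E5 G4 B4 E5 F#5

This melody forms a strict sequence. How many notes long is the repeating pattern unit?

4

There are 12 notes; a 4-note unit gives 3 cells:
Eb4 G4 C5 D5 | F4 A4 D5 E5 | G4 B4 E5 F#5
Every group is a transposition up a 2nd of the one before; no shorter unit works.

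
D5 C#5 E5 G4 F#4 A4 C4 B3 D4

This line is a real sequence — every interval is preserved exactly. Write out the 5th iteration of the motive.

Bb2 A2 C3

Taking 3-note groups, the heads are D5, G4, C4: the pattern moves down a 5th.
Carrying on: F3 → Bb2.
From Bb2 the exact shape gives Bb2 A2 C3.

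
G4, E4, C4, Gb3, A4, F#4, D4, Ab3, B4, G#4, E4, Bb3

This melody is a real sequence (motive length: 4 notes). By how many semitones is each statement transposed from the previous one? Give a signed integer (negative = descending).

2

The 4-note cells begin on G4, A4, B4 — each up a 2nd from the last.
Counting half-steps from G4 to A4: 2.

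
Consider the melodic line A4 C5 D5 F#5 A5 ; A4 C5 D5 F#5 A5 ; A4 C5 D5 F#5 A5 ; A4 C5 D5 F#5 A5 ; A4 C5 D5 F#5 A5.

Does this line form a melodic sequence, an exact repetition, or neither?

repetition

Each 5-note cell is identical (A4 C5 D5 F#5 A5), restated at the same pitch.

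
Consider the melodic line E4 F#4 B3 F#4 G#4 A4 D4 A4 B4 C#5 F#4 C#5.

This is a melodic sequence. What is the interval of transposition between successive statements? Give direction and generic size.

The 4-note cells begin on E4, G#4, B4 — each up a 3rd from the last.
From E4 to G#4: up a 3rd.

up a 3rd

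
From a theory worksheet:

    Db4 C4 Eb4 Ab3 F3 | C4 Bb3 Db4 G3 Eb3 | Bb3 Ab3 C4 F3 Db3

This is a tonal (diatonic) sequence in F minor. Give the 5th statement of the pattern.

G3 F3 Ab3 Db3 Bb2

Unit = 5 notes; the statements start on Db4, C4, Bb3, moving down a 2nd each time.
Extending down a 2nd: Ab3 → G3.
So cell 5 is G3 F3 Ab3 Db3 Bb2.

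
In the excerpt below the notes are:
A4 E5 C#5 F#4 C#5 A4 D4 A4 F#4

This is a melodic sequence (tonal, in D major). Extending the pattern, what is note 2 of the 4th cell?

The unit is 3 notes. Position-2 pitches of the 3 shown cells: E5, C#5, A4.
One more down a 3rd gives F#4.

F#4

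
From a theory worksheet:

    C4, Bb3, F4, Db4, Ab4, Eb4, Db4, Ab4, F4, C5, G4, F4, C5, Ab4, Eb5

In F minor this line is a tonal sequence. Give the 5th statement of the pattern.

The 5-note cells begin on C4, Eb4, G4 — each up a 3rd from the last.
Continuing the starts: Bb4 → Db5.
From Db5 the diatonic shape gives Db5 C5 G5 Eb5 Bb5.

Db5 C5 G5 Eb5 Bb5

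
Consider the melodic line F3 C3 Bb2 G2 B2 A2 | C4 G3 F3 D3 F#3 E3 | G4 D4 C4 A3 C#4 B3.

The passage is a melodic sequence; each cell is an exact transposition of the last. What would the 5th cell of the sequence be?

The 6-note cells begin on F3, C4, G4 — each up a 5th from the last.
Continuing the starts: D5 → A5.
So cell 5 is A5 E5 D5 B4 D#5 C#5.

A5 E5 D5 B4 D#5 C#5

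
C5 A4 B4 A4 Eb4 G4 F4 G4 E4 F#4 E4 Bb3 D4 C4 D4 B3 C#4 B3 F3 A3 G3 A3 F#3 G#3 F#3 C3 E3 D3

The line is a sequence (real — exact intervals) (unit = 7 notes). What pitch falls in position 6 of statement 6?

With 7-note cells, note 6 of each statement runs G4, D4, A3, E3.
Extending down a 4th: B2 → F#2.

F#2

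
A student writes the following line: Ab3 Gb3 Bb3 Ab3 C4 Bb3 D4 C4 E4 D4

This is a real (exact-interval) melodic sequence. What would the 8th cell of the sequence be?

Taking 2-note groups, the heads are Ab3, Bb3, C4, D4, E4: the pattern moves up a 2nd.
Continuing the starts: F#4 → G#4 → A#4.
So cell 8 is A#4 G#4.

A#4 G#4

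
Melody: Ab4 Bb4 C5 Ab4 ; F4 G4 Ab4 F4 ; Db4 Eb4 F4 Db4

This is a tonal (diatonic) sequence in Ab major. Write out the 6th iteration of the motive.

The 4-note cells begin on Ab4, F4, Db4 — each down a 3rd from the last.
Extending down a 3rd: Bb3 → G3 → Eb3.
So cell 6 is Eb3 F3 G3 Eb3.

Eb3 F3 G3 Eb3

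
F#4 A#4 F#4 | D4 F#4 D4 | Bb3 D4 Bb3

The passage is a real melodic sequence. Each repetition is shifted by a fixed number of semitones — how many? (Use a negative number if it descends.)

-4

Taking 3-note groups, the heads are F#4, D4, Bb3: the pattern moves down a 3rd.
Counting half-steps from F#4 to D4: -4.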